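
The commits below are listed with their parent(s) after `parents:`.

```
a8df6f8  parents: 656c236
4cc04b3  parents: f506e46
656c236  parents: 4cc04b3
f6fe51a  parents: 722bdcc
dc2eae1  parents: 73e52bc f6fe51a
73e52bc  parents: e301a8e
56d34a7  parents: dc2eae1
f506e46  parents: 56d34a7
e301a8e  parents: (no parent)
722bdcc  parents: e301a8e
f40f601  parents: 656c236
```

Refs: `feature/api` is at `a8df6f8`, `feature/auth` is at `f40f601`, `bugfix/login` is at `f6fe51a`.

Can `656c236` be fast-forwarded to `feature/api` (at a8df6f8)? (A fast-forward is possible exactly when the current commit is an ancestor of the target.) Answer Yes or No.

A fast-forward from 656c236 to a8df6f8 is possible iff 656c236 is an ancestor of a8df6f8.
Ancestors of a8df6f8: {4cc04b3, 56d34a7, 656c236, 722bdcc, 73e52bc, a8df6f8, dc2eae1, e301a8e, f506e46, f6fe51a}.
656c236 is among them, so fast-forward is possible.

Yes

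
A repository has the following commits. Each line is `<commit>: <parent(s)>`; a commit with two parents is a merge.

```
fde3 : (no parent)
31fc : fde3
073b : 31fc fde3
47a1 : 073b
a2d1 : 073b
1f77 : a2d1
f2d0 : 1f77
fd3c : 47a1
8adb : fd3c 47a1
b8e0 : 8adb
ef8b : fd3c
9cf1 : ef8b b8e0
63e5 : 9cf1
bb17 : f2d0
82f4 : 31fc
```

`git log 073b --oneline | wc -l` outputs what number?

3

Walking parent pointers from 073b: reachable set = {073b, 31fc, fde3}.
That is 3 commits.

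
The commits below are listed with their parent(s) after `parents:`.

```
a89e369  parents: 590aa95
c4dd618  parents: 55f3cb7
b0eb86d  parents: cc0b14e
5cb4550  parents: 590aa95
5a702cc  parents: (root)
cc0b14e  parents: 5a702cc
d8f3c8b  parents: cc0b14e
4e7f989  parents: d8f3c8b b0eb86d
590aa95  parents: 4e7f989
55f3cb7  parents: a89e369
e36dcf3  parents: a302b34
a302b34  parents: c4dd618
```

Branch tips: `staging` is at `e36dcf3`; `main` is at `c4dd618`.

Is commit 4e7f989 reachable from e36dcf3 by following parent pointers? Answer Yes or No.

Yes

Ancestors of e36dcf3 (commits reachable by following parents): {4e7f989, 55f3cb7, 590aa95, 5a702cc, a302b34, a89e369, b0eb86d, c4dd618, cc0b14e, d8f3c8b, e36dcf3}.
4e7f989 is in that set, so it is an ancestor of e36dcf3.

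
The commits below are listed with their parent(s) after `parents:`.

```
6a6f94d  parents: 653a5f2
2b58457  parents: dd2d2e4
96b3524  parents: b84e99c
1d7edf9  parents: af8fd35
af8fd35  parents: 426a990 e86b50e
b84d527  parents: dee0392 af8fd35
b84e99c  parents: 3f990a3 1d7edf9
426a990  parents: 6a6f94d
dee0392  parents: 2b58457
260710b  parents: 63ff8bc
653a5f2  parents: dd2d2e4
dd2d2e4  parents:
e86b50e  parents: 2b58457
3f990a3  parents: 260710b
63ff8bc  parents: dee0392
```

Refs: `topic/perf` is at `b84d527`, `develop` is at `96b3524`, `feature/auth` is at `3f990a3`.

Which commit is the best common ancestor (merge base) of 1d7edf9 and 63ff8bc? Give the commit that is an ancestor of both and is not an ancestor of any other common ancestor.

Ancestors of 1d7edf9: {1d7edf9, 2b58457, 426a990, 653a5f2, 6a6f94d, af8fd35, dd2d2e4, e86b50e}.
Ancestors of 63ff8bc: {2b58457, 63ff8bc, dd2d2e4, dee0392}.
Common ancestors: {2b58457, dd2d2e4}.
Among these, 2b58457 is not an ancestor of any other common ancestor — it is the merge base.

2b58457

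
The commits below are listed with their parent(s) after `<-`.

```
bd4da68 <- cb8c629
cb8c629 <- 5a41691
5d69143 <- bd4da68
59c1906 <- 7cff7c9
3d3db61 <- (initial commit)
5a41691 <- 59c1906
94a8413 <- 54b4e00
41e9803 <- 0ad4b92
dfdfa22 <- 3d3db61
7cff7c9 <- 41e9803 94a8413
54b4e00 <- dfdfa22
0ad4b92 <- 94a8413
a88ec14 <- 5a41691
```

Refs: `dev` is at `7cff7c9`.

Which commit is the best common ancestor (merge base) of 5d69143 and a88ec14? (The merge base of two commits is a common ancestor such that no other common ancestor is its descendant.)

Ancestors of 5d69143: {0ad4b92, 3d3db61, 41e9803, 54b4e00, 59c1906, 5a41691, 5d69143, 7cff7c9, 94a8413, bd4da68, cb8c629, dfdfa22}.
Ancestors of a88ec14: {0ad4b92, 3d3db61, 41e9803, 54b4e00, 59c1906, 5a41691, 7cff7c9, 94a8413, a88ec14, dfdfa22}.
Common ancestors: {0ad4b92, 3d3db61, 41e9803, 54b4e00, 59c1906, 5a41691, 7cff7c9, 94a8413, dfdfa22}.
Among these, 5a41691 is not an ancestor of any other common ancestor — it is the merge base.

5a41691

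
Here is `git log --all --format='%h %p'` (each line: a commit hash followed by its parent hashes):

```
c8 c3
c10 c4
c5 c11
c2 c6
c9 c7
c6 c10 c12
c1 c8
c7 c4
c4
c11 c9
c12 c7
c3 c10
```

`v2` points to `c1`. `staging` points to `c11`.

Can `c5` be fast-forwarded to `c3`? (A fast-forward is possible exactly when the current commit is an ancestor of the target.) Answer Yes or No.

A fast-forward from c5 to c3 is possible iff c5 is an ancestor of c3.
Ancestors of c3: {c10, c3, c4}.
c5 is not among them, so fast-forward is not possible.

No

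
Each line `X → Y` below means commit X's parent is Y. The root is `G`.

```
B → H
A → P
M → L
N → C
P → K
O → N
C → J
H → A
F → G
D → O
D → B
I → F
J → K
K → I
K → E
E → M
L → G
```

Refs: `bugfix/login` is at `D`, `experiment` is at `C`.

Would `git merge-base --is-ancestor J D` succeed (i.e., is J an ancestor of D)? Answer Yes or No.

Ancestors of D (commits reachable by following parents): {A, B, C, D, E, F, G, H, I, J, K, L, M, N, O, P}.
J is in that set, so it is an ancestor of D.

Yes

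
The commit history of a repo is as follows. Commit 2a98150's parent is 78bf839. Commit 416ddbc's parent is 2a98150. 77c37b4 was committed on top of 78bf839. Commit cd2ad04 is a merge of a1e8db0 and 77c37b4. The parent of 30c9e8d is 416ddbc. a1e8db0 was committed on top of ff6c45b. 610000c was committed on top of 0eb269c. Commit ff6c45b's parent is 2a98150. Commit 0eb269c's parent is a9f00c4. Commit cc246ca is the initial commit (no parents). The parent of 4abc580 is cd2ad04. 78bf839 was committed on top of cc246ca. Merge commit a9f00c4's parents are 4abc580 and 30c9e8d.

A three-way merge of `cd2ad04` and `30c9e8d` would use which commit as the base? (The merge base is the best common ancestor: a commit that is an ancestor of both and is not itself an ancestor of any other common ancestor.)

Ancestors of cd2ad04: {2a98150, 77c37b4, 78bf839, a1e8db0, cc246ca, cd2ad04, ff6c45b}.
Ancestors of 30c9e8d: {2a98150, 30c9e8d, 416ddbc, 78bf839, cc246ca}.
Common ancestors: {2a98150, 78bf839, cc246ca}.
Among these, 2a98150 is not an ancestor of any other common ancestor — it is the merge base.

2a98150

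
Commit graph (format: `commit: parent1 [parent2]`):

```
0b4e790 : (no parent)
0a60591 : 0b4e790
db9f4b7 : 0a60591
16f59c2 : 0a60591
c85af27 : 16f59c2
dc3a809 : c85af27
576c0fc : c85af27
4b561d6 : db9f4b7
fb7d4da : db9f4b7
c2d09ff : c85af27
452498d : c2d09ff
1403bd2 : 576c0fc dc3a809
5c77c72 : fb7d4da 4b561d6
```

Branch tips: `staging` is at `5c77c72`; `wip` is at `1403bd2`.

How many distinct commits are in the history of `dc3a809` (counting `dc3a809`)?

5

Walking parent pointers from dc3a809: reachable set = {0a60591, 0b4e790, 16f59c2, c85af27, dc3a809}.
That is 5 commits.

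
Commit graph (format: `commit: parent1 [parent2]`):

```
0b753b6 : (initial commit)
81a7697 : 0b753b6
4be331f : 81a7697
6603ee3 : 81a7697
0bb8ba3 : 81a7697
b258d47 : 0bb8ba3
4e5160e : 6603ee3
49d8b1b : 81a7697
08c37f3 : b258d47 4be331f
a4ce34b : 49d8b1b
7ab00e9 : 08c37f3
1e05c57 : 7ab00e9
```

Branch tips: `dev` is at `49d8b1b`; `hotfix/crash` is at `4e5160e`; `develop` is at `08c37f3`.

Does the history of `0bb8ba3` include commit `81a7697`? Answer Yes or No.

Ancestors of 0bb8ba3 (commits reachable by following parents): {0b753b6, 0bb8ba3, 81a7697}.
81a7697 is in that set, so it is an ancestor of 0bb8ba3.

Yes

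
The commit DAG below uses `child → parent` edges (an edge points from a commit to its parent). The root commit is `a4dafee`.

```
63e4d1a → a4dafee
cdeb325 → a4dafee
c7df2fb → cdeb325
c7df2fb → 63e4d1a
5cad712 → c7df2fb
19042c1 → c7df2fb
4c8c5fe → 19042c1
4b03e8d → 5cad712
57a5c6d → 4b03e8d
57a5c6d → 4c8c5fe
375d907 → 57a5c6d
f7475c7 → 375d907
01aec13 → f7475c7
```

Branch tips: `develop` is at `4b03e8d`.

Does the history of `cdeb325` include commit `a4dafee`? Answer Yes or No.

Yes

Ancestors of cdeb325 (commits reachable by following parents): {a4dafee, cdeb325}.
a4dafee is in that set, so it is an ancestor of cdeb325.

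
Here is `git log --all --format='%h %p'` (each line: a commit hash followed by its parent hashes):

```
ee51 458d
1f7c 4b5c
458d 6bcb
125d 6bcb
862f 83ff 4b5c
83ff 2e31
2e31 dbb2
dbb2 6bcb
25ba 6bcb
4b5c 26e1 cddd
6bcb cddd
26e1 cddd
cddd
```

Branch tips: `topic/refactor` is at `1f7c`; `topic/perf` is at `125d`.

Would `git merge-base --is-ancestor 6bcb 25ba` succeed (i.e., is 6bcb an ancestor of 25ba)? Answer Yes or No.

Yes

Ancestors of 25ba (commits reachable by following parents): {25ba, 6bcb, cddd}.
6bcb is in that set, so it is an ancestor of 25ba.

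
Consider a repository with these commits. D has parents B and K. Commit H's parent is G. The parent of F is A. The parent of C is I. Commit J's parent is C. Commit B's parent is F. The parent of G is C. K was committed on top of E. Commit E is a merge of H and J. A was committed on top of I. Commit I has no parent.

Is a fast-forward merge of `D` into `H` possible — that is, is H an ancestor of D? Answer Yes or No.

A fast-forward from H to D is possible iff H is an ancestor of D.
Ancestors of D: {A, B, C, D, E, F, G, H, I, J, K}.
H is among them, so fast-forward is possible.

Yes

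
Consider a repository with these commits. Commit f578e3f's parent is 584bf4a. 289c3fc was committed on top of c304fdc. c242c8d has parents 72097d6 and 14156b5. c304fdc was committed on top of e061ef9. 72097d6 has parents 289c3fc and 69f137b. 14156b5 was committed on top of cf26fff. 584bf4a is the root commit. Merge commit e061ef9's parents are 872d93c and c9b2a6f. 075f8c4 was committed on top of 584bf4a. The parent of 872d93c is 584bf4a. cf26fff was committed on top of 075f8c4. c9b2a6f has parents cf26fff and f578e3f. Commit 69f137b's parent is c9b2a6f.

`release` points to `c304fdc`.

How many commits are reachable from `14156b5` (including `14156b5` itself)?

4

Walking parent pointers from 14156b5: reachable set = {075f8c4, 14156b5, 584bf4a, cf26fff}.
That is 4 commits.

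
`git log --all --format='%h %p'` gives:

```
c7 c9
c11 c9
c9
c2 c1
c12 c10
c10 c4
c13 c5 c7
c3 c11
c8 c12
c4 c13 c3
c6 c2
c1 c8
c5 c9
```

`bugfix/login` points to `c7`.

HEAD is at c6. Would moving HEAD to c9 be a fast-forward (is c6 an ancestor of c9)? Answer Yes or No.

A fast-forward from c6 to c9 is possible iff c6 is an ancestor of c9.
Ancestors of c9: {c9}.
c6 is not among them, so fast-forward is not possible.

No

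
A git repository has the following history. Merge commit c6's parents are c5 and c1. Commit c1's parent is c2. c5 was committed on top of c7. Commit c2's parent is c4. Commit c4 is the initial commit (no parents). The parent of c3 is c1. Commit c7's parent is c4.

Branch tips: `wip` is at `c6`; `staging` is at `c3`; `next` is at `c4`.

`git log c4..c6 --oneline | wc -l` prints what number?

Reachable from c6: {c1, c2, c4, c5, c6, c7}.
Reachable from c4: {c4}.
In c6's history but not c4's: {c1, c2, c5, c6, c7} — 5 commits.

5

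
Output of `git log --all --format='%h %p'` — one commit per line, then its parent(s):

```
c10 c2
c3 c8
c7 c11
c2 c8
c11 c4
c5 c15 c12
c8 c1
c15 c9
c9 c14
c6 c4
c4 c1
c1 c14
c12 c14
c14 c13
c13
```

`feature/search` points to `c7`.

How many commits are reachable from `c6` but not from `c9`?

3

Reachable from c6: {c1, c13, c14, c4, c6}.
Reachable from c9: {c13, c14, c9}.
In c6's history but not c9's: {c1, c4, c6} — 3 commits.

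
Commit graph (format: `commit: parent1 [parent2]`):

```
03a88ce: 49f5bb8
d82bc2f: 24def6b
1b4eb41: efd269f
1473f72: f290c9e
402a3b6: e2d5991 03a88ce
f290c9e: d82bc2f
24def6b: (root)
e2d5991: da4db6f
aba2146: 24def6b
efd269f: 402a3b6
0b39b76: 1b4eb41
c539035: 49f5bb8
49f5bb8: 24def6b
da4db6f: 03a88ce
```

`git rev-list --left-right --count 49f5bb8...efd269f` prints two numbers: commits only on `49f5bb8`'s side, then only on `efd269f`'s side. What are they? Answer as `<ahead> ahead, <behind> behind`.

Reachable from 49f5bb8: {24def6b, 49f5bb8}.
Reachable from efd269f: {03a88ce, 24def6b, 402a3b6, 49f5bb8, da4db6f, e2d5991, efd269f}.
Only in 49f5bb8's history (ahead): {} — 0.
Only in efd269f's history (behind): {03a88ce, 402a3b6, da4db6f, e2d5991, efd269f} — 5.

0 ahead, 5 behind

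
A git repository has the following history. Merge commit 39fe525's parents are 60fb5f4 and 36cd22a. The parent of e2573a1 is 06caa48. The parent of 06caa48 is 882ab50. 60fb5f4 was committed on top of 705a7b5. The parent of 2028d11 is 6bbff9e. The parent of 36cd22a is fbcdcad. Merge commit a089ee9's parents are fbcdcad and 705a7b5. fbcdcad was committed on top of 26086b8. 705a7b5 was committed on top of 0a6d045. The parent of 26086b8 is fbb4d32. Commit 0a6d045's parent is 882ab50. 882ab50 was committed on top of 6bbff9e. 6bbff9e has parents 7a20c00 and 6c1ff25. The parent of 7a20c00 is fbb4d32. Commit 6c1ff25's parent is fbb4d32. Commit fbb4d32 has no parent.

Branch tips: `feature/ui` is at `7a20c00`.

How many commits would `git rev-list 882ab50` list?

5

Walking parent pointers from 882ab50: reachable set = {6bbff9e, 6c1ff25, 7a20c00, 882ab50, fbb4d32}.
That is 5 commits.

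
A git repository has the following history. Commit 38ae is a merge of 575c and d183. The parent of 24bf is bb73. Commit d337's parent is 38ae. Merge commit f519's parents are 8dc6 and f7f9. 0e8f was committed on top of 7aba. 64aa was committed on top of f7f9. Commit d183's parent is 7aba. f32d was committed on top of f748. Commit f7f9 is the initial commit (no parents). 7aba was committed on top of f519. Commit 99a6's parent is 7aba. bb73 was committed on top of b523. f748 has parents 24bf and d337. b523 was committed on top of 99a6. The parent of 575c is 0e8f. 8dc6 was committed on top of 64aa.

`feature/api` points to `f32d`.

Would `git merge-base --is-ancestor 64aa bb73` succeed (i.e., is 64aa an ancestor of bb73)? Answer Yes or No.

Yes

Ancestors of bb73 (commits reachable by following parents): {64aa, 7aba, 8dc6, 99a6, b523, bb73, f519, f7f9}.
64aa is in that set, so it is an ancestor of bb73.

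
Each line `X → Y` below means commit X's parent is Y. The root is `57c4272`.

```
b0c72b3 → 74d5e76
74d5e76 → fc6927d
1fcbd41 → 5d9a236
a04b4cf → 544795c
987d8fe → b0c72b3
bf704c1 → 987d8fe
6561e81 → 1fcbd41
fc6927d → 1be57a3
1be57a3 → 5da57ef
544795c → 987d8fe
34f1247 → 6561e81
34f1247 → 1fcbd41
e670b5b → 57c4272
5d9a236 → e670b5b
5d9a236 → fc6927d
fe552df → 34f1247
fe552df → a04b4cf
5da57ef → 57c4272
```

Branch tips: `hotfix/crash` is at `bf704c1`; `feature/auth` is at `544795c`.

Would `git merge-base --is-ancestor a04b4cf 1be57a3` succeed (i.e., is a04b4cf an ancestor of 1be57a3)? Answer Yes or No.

No

Ancestors of 1be57a3: {1be57a3, 57c4272, 5da57ef}.
a04b4cf is not in that set, so it is not an ancestor of 1be57a3.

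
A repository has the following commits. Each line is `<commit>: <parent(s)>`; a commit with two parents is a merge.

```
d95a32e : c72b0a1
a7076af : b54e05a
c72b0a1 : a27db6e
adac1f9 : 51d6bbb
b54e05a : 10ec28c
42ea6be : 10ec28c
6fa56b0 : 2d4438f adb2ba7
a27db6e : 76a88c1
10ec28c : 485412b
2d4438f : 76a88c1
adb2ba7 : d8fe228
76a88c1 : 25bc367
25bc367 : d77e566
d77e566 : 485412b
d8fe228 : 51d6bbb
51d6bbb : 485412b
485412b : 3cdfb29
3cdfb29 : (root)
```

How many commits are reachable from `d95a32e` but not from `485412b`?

Reachable from d95a32e: {25bc367, 3cdfb29, 485412b, 76a88c1, a27db6e, c72b0a1, d77e566, d95a32e}.
Reachable from 485412b: {3cdfb29, 485412b}.
In d95a32e's history but not 485412b's: {25bc367, 76a88c1, a27db6e, c72b0a1, d77e566, d95a32e} — 6 commits.

6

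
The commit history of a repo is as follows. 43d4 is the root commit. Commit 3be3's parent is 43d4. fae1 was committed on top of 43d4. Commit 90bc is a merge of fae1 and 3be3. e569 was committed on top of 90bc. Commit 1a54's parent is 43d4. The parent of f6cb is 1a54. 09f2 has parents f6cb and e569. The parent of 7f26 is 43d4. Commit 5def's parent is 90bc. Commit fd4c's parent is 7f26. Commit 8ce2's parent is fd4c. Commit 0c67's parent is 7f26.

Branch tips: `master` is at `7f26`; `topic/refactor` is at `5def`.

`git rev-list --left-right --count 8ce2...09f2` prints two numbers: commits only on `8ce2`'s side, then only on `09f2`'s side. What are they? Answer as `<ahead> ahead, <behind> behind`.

Reachable from 8ce2: {43d4, 7f26, 8ce2, fd4c}.
Reachable from 09f2: {09f2, 1a54, 3be3, 43d4, 90bc, e569, f6cb, fae1}.
Only in 8ce2's history (ahead): {7f26, 8ce2, fd4c} — 3.
Only in 09f2's history (behind): {09f2, 1a54, 3be3, 90bc, e569, f6cb, fae1} — 7.

3 ahead, 7 behind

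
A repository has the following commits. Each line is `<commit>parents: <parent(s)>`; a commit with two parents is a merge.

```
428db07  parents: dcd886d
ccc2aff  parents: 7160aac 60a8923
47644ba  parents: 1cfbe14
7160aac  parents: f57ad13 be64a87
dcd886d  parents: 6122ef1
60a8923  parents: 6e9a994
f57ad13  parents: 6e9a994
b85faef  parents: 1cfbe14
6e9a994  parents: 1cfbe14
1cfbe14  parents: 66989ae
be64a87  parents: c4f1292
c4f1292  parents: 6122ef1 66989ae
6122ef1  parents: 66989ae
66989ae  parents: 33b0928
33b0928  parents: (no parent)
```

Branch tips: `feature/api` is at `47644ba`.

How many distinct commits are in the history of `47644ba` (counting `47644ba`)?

Walking parent pointers from 47644ba: reachable set = {1cfbe14, 33b0928, 47644ba, 66989ae}.
That is 4 commits.

4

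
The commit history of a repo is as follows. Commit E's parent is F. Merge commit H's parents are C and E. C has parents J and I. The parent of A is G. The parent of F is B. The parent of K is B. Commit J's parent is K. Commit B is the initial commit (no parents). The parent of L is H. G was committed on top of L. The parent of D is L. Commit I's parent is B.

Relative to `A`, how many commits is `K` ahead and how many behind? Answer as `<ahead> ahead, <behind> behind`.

0 ahead, 9 behind

Reachable from K: {B, K}.
Reachable from A: {A, B, C, E, F, G, H, I, J, K, L}.
Only in K's history (ahead): {} — 0.
Only in A's history (behind): {A, C, E, F, G, H, I, J, L} — 9.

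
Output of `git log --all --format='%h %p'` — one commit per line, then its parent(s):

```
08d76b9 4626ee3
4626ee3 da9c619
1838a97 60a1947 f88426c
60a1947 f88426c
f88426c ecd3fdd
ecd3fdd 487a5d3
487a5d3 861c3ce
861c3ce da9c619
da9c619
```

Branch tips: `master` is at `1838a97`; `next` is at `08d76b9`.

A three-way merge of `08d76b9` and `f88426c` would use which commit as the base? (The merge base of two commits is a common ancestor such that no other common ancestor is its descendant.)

da9c619

Ancestors of 08d76b9: {08d76b9, 4626ee3, da9c619}.
Ancestors of f88426c: {487a5d3, 861c3ce, da9c619, ecd3fdd, f88426c}.
Common ancestors: {da9c619}.
The only common ancestor is da9c619, so it is the merge base.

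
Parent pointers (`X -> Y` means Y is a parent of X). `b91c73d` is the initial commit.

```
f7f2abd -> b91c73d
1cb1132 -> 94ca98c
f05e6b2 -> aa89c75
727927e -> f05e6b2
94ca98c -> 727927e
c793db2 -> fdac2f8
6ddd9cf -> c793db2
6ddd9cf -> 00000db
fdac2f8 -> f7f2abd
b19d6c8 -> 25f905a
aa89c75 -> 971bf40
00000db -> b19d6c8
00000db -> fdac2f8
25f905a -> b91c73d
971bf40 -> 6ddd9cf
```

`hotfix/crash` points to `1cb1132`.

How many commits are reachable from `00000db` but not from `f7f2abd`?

4

Reachable from 00000db: {00000db, 25f905a, b19d6c8, b91c73d, f7f2abd, fdac2f8}.
Reachable from f7f2abd: {b91c73d, f7f2abd}.
In 00000db's history but not f7f2abd's: {00000db, 25f905a, b19d6c8, fdac2f8} — 4 commits.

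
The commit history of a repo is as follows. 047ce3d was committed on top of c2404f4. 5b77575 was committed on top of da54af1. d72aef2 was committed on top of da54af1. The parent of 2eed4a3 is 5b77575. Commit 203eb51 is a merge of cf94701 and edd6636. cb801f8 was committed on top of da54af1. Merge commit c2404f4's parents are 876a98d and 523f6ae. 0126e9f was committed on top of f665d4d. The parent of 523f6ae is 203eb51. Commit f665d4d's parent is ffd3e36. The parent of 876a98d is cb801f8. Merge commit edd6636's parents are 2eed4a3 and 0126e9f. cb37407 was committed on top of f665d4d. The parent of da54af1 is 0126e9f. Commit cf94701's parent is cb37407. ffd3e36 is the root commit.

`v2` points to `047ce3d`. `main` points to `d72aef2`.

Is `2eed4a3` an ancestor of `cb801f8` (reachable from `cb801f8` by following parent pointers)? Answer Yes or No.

Ancestors of cb801f8: {0126e9f, cb801f8, da54af1, f665d4d, ffd3e36}.
2eed4a3 is not in that set, so it is not an ancestor of cb801f8.

No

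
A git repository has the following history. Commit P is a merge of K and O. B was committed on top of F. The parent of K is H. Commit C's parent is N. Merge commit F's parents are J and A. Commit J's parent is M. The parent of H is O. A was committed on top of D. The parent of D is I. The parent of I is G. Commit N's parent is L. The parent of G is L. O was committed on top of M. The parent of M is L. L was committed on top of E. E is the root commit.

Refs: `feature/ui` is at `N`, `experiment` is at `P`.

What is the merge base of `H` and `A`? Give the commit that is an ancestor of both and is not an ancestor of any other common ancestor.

L

Ancestors of H: {E, H, L, M, O}.
Ancestors of A: {A, D, E, G, I, L}.
Common ancestors: {E, L}.
Among these, L is not an ancestor of any other common ancestor — it is the merge base.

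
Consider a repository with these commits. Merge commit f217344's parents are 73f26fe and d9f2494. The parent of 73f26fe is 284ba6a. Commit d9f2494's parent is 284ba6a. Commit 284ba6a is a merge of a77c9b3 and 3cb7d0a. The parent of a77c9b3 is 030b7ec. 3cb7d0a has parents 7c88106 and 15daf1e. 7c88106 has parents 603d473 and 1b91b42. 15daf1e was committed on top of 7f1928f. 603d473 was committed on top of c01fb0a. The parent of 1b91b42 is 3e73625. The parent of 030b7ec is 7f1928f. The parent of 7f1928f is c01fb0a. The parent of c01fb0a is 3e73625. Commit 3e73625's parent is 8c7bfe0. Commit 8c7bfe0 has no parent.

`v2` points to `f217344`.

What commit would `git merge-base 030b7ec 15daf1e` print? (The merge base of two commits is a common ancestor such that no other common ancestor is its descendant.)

7f1928f

Ancestors of 030b7ec: {030b7ec, 3e73625, 7f1928f, 8c7bfe0, c01fb0a}.
Ancestors of 15daf1e: {15daf1e, 3e73625, 7f1928f, 8c7bfe0, c01fb0a}.
Common ancestors: {3e73625, 7f1928f, 8c7bfe0, c01fb0a}.
Among these, 7f1928f is not an ancestor of any other common ancestor — it is the merge base.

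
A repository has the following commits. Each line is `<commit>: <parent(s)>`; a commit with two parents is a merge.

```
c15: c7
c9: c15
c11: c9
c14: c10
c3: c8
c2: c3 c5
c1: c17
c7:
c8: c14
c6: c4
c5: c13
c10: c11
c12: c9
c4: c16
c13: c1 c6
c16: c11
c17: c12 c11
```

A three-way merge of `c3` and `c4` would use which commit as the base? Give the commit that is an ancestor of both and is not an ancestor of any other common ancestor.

c11

Ancestors of c3: {c10, c11, c14, c15, c3, c7, c8, c9}.
Ancestors of c4: {c11, c15, c16, c4, c7, c9}.
Common ancestors: {c11, c15, c7, c9}.
Among these, c11 is not an ancestor of any other common ancestor — it is the merge base.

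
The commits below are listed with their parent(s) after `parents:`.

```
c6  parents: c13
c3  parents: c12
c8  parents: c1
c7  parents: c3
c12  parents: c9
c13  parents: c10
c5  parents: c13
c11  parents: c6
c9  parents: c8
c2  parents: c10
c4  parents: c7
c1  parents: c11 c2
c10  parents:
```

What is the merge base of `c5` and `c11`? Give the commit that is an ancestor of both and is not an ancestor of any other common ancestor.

c13

Ancestors of c5: {c10, c13, c5}.
Ancestors of c11: {c10, c11, c13, c6}.
Common ancestors: {c10, c13}.
Among these, c13 is not an ancestor of any other common ancestor — it is the merge base.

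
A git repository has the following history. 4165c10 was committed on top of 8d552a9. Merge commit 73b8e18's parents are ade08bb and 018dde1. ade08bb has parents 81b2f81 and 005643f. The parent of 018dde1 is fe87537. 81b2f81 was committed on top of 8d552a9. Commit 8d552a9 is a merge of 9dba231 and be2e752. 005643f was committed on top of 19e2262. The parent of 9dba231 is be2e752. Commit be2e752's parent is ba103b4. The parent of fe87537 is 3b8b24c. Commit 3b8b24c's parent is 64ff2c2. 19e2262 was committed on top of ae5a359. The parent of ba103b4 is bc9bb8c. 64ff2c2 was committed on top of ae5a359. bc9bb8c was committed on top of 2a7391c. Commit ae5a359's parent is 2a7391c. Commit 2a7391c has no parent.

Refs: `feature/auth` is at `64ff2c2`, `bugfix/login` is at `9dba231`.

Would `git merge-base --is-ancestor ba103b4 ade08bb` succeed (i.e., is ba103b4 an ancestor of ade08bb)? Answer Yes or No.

Yes

Ancestors of ade08bb (commits reachable by following parents): {005643f, 19e2262, 2a7391c, 81b2f81, 8d552a9, 9dba231, ade08bb, ae5a359, ba103b4, bc9bb8c, be2e752}.
ba103b4 is in that set, so it is an ancestor of ade08bb.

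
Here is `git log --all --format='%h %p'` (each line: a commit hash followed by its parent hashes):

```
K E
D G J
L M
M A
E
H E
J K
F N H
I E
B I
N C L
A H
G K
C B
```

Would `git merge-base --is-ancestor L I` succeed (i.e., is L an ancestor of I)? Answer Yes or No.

Ancestors of I: {E, I}.
L is not in that set, so it is not an ancestor of I.

No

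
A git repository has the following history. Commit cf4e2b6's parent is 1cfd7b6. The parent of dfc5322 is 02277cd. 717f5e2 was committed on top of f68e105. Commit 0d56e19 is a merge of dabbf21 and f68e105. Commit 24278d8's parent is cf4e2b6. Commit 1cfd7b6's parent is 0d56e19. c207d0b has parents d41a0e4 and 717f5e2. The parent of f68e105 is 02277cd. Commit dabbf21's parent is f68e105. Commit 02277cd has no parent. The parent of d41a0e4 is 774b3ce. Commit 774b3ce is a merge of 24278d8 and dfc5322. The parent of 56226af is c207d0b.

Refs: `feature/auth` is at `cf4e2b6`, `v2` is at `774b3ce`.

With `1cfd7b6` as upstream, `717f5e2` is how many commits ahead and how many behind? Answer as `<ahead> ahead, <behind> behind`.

Reachable from 717f5e2: {02277cd, 717f5e2, f68e105}.
Reachable from 1cfd7b6: {02277cd, 0d56e19, 1cfd7b6, dabbf21, f68e105}.
Only in 717f5e2's history (ahead): {717f5e2} — 1.
Only in 1cfd7b6's history (behind): {0d56e19, 1cfd7b6, dabbf21} — 3.

1 ahead, 3 behind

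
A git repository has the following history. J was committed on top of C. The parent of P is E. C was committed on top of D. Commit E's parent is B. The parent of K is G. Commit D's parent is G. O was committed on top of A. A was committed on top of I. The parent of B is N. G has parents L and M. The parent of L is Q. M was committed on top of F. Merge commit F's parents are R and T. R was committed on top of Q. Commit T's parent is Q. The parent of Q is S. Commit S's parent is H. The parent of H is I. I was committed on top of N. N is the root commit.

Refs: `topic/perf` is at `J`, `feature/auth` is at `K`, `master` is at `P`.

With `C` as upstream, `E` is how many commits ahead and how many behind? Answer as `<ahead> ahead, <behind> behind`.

Reachable from E: {B, E, N}.
Reachable from C: {C, D, F, G, H, I, L, M, N, Q, R, S, T}.
Only in E's history (ahead): {B, E} — 2.
Only in C's history (behind): {C, D, F, G, H, I, L, M, Q, R, S, T} — 12.

2 ahead, 12 behind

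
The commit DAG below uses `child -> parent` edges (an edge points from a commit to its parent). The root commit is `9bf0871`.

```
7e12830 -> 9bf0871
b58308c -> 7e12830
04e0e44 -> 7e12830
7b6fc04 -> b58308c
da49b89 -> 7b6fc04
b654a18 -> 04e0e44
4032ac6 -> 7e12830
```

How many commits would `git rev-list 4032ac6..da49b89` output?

Reachable from da49b89: {7b6fc04, 7e12830, 9bf0871, b58308c, da49b89}.
Reachable from 4032ac6: {4032ac6, 7e12830, 9bf0871}.
In da49b89's history but not 4032ac6's: {7b6fc04, b58308c, da49b89} — 3 commits.

3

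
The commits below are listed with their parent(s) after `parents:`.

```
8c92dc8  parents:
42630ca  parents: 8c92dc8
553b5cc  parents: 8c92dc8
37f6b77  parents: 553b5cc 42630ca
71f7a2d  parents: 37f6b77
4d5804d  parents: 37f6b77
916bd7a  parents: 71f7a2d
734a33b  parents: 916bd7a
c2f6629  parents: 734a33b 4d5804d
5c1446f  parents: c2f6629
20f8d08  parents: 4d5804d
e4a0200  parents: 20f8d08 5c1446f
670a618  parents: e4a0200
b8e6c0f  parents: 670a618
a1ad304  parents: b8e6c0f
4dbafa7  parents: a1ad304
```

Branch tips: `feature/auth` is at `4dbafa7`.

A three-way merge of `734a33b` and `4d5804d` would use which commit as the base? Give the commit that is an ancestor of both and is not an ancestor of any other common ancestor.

Ancestors of 734a33b: {37f6b77, 42630ca, 553b5cc, 71f7a2d, 734a33b, 8c92dc8, 916bd7a}.
Ancestors of 4d5804d: {37f6b77, 42630ca, 4d5804d, 553b5cc, 8c92dc8}.
Common ancestors: {37f6b77, 42630ca, 553b5cc, 8c92dc8}.
Among these, 37f6b77 is not an ancestor of any other common ancestor — it is the merge base.

37f6b77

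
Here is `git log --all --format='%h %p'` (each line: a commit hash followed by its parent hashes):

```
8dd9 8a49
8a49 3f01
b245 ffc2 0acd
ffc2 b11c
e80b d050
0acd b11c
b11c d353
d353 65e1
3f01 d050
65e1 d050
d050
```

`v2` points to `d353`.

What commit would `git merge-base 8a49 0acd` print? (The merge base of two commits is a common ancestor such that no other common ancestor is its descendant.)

Ancestors of 8a49: {3f01, 8a49, d050}.
Ancestors of 0acd: {0acd, 65e1, b11c, d050, d353}.
Common ancestors: {d050}.
The only common ancestor is d050, so it is the merge base.

d050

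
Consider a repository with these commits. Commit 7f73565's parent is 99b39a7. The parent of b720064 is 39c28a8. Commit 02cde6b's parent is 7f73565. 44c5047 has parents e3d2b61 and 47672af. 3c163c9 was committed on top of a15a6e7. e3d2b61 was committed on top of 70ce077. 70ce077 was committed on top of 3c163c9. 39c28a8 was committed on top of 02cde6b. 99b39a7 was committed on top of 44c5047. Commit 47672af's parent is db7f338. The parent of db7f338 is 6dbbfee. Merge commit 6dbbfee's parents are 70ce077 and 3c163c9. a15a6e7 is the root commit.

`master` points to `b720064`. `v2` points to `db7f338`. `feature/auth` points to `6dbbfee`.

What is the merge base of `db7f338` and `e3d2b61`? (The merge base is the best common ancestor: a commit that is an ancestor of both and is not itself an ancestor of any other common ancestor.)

70ce077

Ancestors of db7f338: {3c163c9, 6dbbfee, 70ce077, a15a6e7, db7f338}.
Ancestors of e3d2b61: {3c163c9, 70ce077, a15a6e7, e3d2b61}.
Common ancestors: {3c163c9, 70ce077, a15a6e7}.
Among these, 70ce077 is not an ancestor of any other common ancestor — it is the merge base.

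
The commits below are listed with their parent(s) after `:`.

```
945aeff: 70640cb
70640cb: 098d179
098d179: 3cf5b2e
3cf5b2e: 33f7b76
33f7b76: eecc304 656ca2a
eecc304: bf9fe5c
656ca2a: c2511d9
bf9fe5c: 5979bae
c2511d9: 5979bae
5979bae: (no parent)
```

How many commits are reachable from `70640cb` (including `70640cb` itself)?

Walking parent pointers from 70640cb: reachable set = {098d179, 33f7b76, 3cf5b2e, 5979bae, 656ca2a, 70640cb, bf9fe5c, c2511d9, eecc304}.
That is 9 commits.

9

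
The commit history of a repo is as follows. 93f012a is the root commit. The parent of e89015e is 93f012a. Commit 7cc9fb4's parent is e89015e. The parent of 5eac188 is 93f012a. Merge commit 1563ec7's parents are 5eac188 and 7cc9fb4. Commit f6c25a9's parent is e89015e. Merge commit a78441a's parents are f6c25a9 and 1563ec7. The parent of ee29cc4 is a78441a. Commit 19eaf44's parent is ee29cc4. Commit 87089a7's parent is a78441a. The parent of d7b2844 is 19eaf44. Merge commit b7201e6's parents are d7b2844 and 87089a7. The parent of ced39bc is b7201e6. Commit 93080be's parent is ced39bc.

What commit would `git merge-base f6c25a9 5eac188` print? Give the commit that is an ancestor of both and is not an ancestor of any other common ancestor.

Ancestors of f6c25a9: {93f012a, e89015e, f6c25a9}.
Ancestors of 5eac188: {5eac188, 93f012a}.
Common ancestors: {93f012a}.
The only common ancestor is 93f012a, so it is the merge base.

93f012a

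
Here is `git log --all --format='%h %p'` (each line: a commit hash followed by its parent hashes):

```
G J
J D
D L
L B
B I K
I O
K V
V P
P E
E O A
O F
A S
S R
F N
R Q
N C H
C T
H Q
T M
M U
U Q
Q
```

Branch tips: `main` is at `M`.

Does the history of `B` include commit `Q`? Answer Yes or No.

Ancestors of B (commits reachable by following parents): {A, B, C, E, F, H, I, K, M, N, O, P, Q, R, S, T, U, V}.
Q is in that set, so it is an ancestor of B.

Yes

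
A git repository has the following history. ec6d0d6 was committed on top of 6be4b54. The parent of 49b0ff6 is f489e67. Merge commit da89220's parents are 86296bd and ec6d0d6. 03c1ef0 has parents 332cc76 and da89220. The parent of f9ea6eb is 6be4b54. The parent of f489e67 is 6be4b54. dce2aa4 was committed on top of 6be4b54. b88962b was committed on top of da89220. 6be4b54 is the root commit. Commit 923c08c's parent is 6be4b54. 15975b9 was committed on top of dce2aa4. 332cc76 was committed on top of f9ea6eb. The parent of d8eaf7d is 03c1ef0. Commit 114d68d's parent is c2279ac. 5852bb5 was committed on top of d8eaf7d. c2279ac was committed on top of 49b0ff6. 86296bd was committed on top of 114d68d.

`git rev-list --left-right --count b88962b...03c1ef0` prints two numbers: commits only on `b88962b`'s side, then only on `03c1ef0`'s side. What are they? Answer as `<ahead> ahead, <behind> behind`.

1 ahead, 3 behind

Reachable from b88962b: {114d68d, 49b0ff6, 6be4b54, 86296bd, b88962b, c2279ac, da89220, ec6d0d6, f489e67}.
Reachable from 03c1ef0: {03c1ef0, 114d68d, 332cc76, 49b0ff6, 6be4b54, 86296bd, c2279ac, da89220, ec6d0d6, f489e67, f9ea6eb}.
Only in b88962b's history (ahead): {b88962b} — 1.
Only in 03c1ef0's history (behind): {03c1ef0, 332cc76, f9ea6eb} — 3.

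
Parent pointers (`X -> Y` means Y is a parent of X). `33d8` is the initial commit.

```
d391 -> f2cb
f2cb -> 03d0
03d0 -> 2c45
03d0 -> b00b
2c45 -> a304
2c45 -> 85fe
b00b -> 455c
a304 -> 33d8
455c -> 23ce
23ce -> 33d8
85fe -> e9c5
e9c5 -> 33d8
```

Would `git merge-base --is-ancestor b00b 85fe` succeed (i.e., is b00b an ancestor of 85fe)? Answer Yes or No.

No

Ancestors of 85fe: {33d8, 85fe, e9c5}.
b00b is not in that set, so it is not an ancestor of 85fe.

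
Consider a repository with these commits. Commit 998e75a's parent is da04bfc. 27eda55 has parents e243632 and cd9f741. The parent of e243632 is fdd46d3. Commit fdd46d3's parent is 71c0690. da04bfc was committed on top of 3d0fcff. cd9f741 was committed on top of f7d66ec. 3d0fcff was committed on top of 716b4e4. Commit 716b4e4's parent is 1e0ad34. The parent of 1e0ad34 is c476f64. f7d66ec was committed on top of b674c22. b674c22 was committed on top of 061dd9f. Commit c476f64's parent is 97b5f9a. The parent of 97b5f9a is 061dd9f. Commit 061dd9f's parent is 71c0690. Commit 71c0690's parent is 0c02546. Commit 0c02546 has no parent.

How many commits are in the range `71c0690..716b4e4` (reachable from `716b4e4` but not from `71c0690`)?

5

Reachable from 716b4e4: {061dd9f, 0c02546, 1e0ad34, 716b4e4, 71c0690, 97b5f9a, c476f64}.
Reachable from 71c0690: {0c02546, 71c0690}.
In 716b4e4's history but not 71c0690's: {061dd9f, 1e0ad34, 716b4e4, 97b5f9a, c476f64} — 5 commits.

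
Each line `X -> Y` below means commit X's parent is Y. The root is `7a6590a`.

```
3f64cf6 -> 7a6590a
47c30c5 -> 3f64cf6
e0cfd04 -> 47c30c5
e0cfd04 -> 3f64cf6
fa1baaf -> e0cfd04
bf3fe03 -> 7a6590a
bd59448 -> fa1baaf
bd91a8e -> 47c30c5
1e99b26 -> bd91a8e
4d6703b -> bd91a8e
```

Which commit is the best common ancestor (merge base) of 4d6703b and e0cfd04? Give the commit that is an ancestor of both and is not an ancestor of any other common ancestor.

Ancestors of 4d6703b: {3f64cf6, 47c30c5, 4d6703b, 7a6590a, bd91a8e}.
Ancestors of e0cfd04: {3f64cf6, 47c30c5, 7a6590a, e0cfd04}.
Common ancestors: {3f64cf6, 47c30c5, 7a6590a}.
Among these, 47c30c5 is not an ancestor of any other common ancestor — it is the merge base.

47c30c5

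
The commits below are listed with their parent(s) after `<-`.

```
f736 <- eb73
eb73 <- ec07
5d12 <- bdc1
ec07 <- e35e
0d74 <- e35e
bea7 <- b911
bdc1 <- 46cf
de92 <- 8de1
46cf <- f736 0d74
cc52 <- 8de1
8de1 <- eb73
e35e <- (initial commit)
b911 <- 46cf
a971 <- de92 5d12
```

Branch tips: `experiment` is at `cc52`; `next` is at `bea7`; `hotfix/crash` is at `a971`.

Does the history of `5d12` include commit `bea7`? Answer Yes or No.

No

Ancestors of 5d12: {0d74, 46cf, 5d12, bdc1, e35e, eb73, ec07, f736}.
bea7 is not in that set, so it is not an ancestor of 5d12.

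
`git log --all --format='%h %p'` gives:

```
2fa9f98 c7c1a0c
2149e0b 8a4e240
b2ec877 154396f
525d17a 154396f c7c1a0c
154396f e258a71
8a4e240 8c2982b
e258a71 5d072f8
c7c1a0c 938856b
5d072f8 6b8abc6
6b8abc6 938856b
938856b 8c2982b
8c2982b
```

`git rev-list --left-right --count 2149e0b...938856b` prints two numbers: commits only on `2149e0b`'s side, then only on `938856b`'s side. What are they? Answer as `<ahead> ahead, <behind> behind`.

Reachable from 2149e0b: {2149e0b, 8a4e240, 8c2982b}.
Reachable from 938856b: {8c2982b, 938856b}.
Only in 2149e0b's history (ahead): {2149e0b, 8a4e240} — 2.
Only in 938856b's history (behind): {938856b} — 1.

2 ahead, 1 behind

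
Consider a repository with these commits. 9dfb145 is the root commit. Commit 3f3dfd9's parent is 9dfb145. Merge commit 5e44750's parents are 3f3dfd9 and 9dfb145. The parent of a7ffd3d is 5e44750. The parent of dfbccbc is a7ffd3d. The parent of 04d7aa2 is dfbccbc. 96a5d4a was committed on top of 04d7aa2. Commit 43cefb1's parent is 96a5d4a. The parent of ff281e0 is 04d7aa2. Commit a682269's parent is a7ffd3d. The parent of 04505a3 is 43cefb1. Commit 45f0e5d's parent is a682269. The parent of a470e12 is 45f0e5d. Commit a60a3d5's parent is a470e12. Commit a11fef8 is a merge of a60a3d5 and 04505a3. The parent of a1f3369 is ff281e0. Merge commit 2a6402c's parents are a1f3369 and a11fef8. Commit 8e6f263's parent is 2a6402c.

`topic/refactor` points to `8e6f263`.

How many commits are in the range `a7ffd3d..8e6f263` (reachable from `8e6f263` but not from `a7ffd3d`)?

Reachable from 8e6f263: {04505a3, 04d7aa2, 2a6402c, 3f3dfd9, 43cefb1, 45f0e5d, 5e44750, 8e6f263, 96a5d4a, 9dfb145, a11fef8, a1f3369, a470e12, a60a3d5, a682269, a7ffd3d, dfbccbc, ff281e0}.
Reachable from a7ffd3d: {3f3dfd9, 5e44750, 9dfb145, a7ffd3d}.
In 8e6f263's history but not a7ffd3d's: {04505a3, 04d7aa2, 2a6402c, 43cefb1, 45f0e5d, 8e6f263, 96a5d4a, a11fef8, a1f3369, a470e12, a60a3d5, a682269, dfbccbc, ff281e0} — 14 commits.

14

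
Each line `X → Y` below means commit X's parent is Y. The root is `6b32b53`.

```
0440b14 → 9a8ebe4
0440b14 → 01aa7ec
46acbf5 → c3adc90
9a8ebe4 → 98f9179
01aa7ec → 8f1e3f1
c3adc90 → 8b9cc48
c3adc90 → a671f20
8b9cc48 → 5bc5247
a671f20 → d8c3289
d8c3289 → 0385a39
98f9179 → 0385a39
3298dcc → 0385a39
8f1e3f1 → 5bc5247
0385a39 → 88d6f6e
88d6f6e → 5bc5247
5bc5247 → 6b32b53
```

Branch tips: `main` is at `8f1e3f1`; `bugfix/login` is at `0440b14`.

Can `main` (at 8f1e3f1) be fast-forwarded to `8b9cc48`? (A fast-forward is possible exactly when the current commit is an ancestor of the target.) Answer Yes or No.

A fast-forward from 8f1e3f1 to 8b9cc48 is possible iff 8f1e3f1 is an ancestor of 8b9cc48.
Ancestors of 8b9cc48: {5bc5247, 6b32b53, 8b9cc48}.
8f1e3f1 is not among them, so fast-forward is not possible.

No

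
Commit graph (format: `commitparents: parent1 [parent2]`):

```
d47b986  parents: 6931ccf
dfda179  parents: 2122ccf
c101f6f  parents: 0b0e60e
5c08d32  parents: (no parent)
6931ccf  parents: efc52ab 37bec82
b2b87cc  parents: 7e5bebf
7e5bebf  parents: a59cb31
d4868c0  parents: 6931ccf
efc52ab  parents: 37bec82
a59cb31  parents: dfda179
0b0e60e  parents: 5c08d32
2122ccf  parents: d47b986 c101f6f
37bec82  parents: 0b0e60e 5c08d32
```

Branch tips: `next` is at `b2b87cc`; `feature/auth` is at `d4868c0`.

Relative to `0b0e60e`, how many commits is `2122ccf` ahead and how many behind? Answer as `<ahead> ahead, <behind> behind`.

6 ahead, 0 behind

Reachable from 2122ccf: {0b0e60e, 2122ccf, 37bec82, 5c08d32, 6931ccf, c101f6f, d47b986, efc52ab}.
Reachable from 0b0e60e: {0b0e60e, 5c08d32}.
Only in 2122ccf's history (ahead): {2122ccf, 37bec82, 6931ccf, c101f6f, d47b986, efc52ab} — 6.
Only in 0b0e60e's history (behind): {} — 0.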